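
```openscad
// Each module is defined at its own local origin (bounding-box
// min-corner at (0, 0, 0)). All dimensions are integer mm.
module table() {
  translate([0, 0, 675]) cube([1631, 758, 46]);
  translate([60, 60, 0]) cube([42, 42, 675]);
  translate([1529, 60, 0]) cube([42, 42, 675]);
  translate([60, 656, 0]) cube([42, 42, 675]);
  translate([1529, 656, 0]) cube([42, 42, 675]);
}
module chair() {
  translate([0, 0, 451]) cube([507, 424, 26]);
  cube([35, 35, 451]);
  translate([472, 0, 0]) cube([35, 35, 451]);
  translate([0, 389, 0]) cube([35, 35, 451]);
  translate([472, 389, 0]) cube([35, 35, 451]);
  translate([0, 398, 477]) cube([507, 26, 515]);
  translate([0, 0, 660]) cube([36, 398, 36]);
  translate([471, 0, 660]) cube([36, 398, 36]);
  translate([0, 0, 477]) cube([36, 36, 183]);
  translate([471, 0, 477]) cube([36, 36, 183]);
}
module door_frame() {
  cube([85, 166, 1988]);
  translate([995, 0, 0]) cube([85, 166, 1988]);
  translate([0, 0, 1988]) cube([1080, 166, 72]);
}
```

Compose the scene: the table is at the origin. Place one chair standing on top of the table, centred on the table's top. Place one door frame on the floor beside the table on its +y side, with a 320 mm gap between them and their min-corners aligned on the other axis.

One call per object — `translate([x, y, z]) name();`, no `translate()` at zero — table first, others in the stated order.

table();
translate([562, 167, 721]) chair();
translate([0, 1078, 0]) door_frame();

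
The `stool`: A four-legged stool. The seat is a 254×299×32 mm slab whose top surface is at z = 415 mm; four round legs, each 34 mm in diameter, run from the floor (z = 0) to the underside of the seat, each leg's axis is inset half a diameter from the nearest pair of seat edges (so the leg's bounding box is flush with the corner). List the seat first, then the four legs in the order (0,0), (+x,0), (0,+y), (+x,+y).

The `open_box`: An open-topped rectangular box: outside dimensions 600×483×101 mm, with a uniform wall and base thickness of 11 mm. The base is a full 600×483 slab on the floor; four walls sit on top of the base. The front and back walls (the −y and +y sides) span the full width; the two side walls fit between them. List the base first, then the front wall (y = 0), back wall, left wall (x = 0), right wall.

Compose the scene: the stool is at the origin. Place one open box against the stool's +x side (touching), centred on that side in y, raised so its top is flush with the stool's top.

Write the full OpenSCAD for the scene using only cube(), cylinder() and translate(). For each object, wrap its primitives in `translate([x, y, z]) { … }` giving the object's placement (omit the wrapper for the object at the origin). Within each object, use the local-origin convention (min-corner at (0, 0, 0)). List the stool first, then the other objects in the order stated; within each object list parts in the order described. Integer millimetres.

translate([0, 0, 383]) cube([254, 299, 32]);
translate([17, 17, 0]) cylinder(h = 383, r = 17);
translate([237, 17, 0]) cylinder(h = 383, r = 17);
translate([17, 282, 0]) cylinder(h = 383, r = 17);
translate([237, 282, 0]) cylinder(h = 383, r = 17);
translate([254, -92, 314]) {
  cube([600, 483, 11]);
  translate([0, 0, 11]) cube([600, 11, 90]);
  translate([0, 472, 11]) cube([600, 11, 90]);
  translate([0, 11, 11]) cube([11, 461, 90]);
  translate([589, 11, 11]) cube([11, 461, 90]);
}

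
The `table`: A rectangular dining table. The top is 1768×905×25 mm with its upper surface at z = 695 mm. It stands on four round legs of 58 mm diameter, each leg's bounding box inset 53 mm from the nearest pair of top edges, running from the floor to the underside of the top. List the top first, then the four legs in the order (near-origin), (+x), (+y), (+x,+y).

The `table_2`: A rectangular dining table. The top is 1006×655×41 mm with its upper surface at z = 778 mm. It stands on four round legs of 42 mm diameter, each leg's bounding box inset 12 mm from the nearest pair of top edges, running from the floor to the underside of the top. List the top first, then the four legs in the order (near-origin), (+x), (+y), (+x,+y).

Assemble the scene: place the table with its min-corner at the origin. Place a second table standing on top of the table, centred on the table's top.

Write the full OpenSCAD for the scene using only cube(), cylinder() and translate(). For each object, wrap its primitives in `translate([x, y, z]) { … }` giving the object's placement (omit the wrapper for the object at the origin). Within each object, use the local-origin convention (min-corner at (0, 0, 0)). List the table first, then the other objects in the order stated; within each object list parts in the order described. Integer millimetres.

translate([0, 0, 670]) cube([1768, 905, 25]);
translate([82, 82, 0]) cylinder(h = 670, r = 29);
translate([1686, 82, 0]) cylinder(h = 670, r = 29);
translate([82, 823, 0]) cylinder(h = 670, r = 29);
translate([1686, 823, 0]) cylinder(h = 670, r = 29);
translate([381, 125, 695]) {
  translate([0, 0, 737]) cube([1006, 655, 41]);
  translate([33, 33, 0]) cylinder(h = 737, r = 21);
  translate([973, 33, 0]) cylinder(h = 737, r = 21);
  translate([33, 622, 0]) cylinder(h = 737, r = 21);
  translate([973, 622, 0]) cylinder(h = 737, r = 21);
}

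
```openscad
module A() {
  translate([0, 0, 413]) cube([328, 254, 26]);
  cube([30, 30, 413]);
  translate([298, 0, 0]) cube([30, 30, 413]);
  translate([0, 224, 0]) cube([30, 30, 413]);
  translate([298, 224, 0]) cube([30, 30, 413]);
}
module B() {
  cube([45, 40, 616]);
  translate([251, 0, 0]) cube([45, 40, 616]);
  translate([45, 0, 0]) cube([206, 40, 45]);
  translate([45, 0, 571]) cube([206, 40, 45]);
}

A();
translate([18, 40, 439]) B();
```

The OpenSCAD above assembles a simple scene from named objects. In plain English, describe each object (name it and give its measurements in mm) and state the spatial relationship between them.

A is a four-legged stool. The seat is a 328×254×26 mm slab whose top surface is at z = 439 mm; four square legs, each 30×30 mm in cross-section, run from the floor (z = 0) to the underside of the seat, each flush with a corner of the seat.

B is a rectangular picture frame lying in the x–z plane (depth along y). The opening is 206 mm wide (x) by 526 mm tall (z), surrounded by a border 45 mm wide on all four sides. The frame is 40 mm deep and is made of two full-height vertical stiles with two horizontal rails fitted between them.

The picture frame is on top of the stool.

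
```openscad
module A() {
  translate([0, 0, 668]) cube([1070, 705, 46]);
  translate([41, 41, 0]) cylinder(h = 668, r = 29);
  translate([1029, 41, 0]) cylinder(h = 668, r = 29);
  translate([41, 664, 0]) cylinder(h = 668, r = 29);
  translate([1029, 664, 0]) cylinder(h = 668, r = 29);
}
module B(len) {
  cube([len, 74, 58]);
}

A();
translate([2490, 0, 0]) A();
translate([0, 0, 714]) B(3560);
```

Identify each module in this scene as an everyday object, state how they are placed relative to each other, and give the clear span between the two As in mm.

A is a table. B is a beam. A beam spans the tops of two tables. The clear span between the two tables is 1420 mm.

Second table starts at x = 2490; first ends at x = 1070; clear span = 2490 − 1070 = 1420 mm.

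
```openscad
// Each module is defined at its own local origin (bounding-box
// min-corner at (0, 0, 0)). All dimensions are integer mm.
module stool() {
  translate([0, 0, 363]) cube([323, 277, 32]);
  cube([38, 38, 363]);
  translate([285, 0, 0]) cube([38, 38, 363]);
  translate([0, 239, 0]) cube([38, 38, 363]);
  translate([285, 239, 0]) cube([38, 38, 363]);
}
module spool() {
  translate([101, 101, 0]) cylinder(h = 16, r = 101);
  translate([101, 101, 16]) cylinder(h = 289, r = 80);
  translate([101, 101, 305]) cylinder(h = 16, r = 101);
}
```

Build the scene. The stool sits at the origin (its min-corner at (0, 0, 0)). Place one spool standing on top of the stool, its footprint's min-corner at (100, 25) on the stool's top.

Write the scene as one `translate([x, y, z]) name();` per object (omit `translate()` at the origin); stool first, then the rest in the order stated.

stool();
translate([100, 25, 395]) spool();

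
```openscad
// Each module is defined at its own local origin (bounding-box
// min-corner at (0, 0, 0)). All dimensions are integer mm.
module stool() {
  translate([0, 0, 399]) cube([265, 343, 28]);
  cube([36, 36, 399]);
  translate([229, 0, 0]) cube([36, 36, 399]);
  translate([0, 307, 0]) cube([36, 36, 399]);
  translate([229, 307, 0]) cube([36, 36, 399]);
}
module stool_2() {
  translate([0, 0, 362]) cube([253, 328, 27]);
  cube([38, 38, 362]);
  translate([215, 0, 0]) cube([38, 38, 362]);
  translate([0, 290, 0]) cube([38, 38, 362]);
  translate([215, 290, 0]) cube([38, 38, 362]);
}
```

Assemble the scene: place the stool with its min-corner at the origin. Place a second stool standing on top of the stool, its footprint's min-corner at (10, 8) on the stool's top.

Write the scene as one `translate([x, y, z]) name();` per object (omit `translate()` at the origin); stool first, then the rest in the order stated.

stool();
translate([10, 8, 427]) stool_2();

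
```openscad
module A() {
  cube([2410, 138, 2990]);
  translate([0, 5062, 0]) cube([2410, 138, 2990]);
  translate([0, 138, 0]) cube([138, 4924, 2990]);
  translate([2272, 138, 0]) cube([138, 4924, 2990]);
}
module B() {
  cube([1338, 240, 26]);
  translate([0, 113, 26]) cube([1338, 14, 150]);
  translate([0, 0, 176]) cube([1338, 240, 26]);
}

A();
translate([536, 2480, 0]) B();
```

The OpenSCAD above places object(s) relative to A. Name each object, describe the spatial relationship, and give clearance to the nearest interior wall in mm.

Clearances: x = 398, y = 2342; minimum 398 mm.

A is a house frame. B is an I-beam. The I-beam sits inside the house frame, centred. The clearance to the nearest interior wall is 398 mm.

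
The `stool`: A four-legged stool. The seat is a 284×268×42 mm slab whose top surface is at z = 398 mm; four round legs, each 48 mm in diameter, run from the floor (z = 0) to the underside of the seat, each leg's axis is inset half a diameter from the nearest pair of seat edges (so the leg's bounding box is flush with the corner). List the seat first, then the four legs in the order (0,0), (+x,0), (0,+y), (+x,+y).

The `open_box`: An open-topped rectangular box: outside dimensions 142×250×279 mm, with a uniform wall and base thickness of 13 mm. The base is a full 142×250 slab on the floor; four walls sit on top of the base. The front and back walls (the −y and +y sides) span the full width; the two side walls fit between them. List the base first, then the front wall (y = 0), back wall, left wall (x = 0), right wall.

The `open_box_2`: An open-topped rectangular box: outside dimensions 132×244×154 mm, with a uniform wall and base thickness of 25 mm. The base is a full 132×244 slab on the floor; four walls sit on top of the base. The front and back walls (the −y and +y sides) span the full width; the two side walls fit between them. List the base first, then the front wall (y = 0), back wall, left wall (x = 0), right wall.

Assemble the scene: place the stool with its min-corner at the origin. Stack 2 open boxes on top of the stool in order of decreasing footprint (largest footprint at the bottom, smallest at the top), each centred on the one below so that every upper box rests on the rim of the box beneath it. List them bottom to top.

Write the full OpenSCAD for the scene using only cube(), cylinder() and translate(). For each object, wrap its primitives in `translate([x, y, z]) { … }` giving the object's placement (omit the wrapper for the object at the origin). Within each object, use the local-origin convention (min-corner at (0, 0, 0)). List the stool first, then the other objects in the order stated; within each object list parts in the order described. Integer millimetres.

translate([0, 0, 356]) cube([284, 268, 42]);
translate([24, 24, 0]) cylinder(h = 356, r = 24);
translate([260, 24, 0]) cylinder(h = 356, r = 24);
translate([24, 244, 0]) cylinder(h = 356, r = 24);
translate([260, 244, 0]) cylinder(h = 356, r = 24);
translate([71, 9, 398]) {
  cube([142, 250, 13]);
  translate([0, 0, 13]) cube([142, 13, 266]);
  translate([0, 237, 13]) cube([142, 13, 266]);
  translate([0, 13, 13]) cube([13, 224, 266]);
  translate([129, 13, 13]) cube([13, 224, 266]);
}
translate([76, 12, 677]) {
  cube([132, 244, 25]);
  translate([0, 0, 25]) cube([132, 25, 129]);
  translate([0, 219, 25]) cube([132, 25, 129]);
  translate([0, 25, 25]) cube([25, 194, 129]);
  translate([107, 25, 25]) cube([25, 194, 129]);
}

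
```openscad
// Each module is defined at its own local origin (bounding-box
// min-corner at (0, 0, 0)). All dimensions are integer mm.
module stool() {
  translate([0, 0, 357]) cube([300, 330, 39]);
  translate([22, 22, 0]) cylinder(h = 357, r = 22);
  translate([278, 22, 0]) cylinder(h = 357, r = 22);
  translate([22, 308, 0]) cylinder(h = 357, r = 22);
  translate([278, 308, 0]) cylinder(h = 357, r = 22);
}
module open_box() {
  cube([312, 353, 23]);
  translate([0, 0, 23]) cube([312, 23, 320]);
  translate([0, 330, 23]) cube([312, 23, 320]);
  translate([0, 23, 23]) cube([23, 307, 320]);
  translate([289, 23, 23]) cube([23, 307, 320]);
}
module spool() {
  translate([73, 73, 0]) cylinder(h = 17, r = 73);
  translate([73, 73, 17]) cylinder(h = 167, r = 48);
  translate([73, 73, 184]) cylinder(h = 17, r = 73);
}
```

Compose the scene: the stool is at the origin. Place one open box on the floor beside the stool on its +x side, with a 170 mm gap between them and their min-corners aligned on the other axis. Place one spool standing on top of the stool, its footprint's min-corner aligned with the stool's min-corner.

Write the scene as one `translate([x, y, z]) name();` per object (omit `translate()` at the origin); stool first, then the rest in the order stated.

stool();
translate([470, 0, 0]) open_box();
translate([0, 0, 396]) spool();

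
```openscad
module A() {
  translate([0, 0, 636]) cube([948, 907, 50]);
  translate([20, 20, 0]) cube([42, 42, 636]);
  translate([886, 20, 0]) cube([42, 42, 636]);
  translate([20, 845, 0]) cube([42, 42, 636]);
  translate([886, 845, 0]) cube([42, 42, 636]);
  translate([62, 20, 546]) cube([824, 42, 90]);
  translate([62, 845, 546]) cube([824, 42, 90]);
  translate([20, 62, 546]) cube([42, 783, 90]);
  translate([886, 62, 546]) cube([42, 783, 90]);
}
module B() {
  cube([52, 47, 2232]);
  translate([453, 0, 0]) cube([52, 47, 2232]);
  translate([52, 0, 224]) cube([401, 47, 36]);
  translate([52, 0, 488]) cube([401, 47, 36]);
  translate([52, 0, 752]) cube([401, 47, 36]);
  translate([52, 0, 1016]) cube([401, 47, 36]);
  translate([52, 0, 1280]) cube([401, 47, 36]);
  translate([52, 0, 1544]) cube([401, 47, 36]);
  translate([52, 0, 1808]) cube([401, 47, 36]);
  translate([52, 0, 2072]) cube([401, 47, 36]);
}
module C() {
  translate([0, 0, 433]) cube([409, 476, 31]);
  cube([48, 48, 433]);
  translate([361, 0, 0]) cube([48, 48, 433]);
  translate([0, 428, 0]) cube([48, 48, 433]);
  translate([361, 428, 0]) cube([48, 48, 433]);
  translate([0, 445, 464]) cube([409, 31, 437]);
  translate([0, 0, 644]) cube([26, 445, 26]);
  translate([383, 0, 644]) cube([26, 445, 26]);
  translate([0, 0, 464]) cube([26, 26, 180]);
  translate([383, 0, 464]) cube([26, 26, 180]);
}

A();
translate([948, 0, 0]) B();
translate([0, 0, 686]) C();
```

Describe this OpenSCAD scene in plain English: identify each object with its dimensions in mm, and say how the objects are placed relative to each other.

A is a table with a 948×907 mm rectangular top, 50 mm thick, top surface at z = 686 mm, supported by four 42×42 mm square legs, each inset 20 mm from the nearest pair of top edges, running from the floor. Four apron rails, 42 mm thick and 90 mm tall, run between adjacent legs with their top edges flush with the underside of the top and their outer faces flush with the legs' outer faces.

B is a straight ladder. Two 52×47 mm vertical rails, 2232 mm tall, stand 505 mm apart (outside-to-outside) with their front faces coplanar on the −y side. 8 rungs, each 47 mm deep and 36 mm tall, span between the inner faces of the rails, front faces flush with the rails. The lowest rung's underside is at z = 224 mm and rungs are spaced 264 mm apart (underside to underside).

C is a chair: 409×476 mm seat, 31 mm thick, top at z = 464 mm, on four 48 mm square corner legs flush with the seat edges. A 31 mm thick backrest slab spans the full seat width, extending 437 mm above the seat top, its back face flush with the seat's +y edge. Two armrests of 26×26 mm section run along each side from the seat's front edge to the front of the backrest, top faces 206 mm above the seat top and outer faces flush with the seat's x-edges; a 26×26 mm post under the front of each armrest stands on the seat at the front corner.

The ladder is against the table's +x side, with their −y faces flush. The chair is on top of the table.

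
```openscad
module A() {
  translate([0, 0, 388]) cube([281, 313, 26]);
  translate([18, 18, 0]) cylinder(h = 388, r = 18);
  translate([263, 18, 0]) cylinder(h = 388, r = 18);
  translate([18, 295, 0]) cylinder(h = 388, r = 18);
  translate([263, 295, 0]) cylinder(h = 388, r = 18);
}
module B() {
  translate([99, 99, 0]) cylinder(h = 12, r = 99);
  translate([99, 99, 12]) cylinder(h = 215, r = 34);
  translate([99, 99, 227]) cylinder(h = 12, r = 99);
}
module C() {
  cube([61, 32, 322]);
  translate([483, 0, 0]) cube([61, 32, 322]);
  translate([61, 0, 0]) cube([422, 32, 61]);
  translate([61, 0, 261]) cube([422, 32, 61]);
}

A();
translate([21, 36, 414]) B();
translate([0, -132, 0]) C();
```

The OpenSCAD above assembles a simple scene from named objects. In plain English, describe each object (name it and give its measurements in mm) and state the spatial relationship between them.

A is a simple wooden stool: a rectangular seat 281 mm (x) by 313 mm (y), 26 mm thick, top face at z = 414 mm, on four round legs, each 36 mm in diameter. The legs rest on z = 0, each leg's axis is inset half a diameter from the nearest pair of seat edges (so the leg's bounding box is flush with the corner).

B is a spool: two coaxial disc flanges of radius 99 mm and thickness 12 mm, joined by a core cylinder of radius 34 mm and height 215 mm. The lower flange rests on z = 0 and the three cylinders share a vertical axis.

C is a rectangular picture frame lying in the x–z plane (depth along y). The opening is 422 mm wide (x) by 200 mm tall (z), surrounded by a border 61 mm wide on all four sides. The frame is 32 mm deep and is made of two full-height vertical stiles with two horizontal rails fitted between them.

The spool is on top of the stool. The picture frame is on the floor beside the stool on its −y side.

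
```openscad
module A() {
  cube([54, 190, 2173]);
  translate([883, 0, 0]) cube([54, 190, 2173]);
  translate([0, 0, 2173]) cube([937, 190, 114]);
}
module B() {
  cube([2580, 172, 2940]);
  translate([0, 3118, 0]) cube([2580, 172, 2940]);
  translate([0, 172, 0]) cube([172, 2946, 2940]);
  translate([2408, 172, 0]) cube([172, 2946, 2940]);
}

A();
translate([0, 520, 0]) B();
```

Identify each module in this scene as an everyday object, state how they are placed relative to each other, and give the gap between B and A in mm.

A is a door frame. B is a house frame. The house frame is on the floor beside the door frame on its +y side. The gap between the house frame and the door frame is 330 mm.

The house frame's nearest face is 330 mm from the door frame's +y face.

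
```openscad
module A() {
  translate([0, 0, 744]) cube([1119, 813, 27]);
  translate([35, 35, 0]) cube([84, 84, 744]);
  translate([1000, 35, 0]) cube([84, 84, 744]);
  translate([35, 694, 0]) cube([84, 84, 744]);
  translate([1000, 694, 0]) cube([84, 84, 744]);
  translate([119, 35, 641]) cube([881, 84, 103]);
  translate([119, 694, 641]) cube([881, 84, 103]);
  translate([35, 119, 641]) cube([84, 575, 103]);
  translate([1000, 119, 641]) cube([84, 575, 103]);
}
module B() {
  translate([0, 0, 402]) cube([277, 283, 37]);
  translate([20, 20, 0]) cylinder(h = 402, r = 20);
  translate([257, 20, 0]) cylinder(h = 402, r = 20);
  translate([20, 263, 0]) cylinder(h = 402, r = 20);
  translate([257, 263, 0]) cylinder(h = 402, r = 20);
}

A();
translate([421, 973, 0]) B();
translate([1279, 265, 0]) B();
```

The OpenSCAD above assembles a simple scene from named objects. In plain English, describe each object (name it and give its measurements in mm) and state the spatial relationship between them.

A is a table with a 1119×813 mm rectangular top, 27 mm thick, top surface at z = 771 mm, supported by four 84×84 mm square legs, each inset 35 mm from the nearest pair of top edges, running from the floor. Four apron rails, 84 mm thick and 103 mm tall, run between adjacent legs with their top edges flush with the underside of the top and their outer faces flush with the legs' outer faces.

B is a four-legged stool. The seat is a 277×283×37 mm slab whose top surface is at z = 439 mm; four round legs, each 40 mm in diameter, run from the floor (z = 0) to the underside of the seat, each leg's axis is inset half a diameter from the nearest pair of seat edges (so the leg's bounding box is flush with the corner).

Two stools sit around the table at the +y, +x sides.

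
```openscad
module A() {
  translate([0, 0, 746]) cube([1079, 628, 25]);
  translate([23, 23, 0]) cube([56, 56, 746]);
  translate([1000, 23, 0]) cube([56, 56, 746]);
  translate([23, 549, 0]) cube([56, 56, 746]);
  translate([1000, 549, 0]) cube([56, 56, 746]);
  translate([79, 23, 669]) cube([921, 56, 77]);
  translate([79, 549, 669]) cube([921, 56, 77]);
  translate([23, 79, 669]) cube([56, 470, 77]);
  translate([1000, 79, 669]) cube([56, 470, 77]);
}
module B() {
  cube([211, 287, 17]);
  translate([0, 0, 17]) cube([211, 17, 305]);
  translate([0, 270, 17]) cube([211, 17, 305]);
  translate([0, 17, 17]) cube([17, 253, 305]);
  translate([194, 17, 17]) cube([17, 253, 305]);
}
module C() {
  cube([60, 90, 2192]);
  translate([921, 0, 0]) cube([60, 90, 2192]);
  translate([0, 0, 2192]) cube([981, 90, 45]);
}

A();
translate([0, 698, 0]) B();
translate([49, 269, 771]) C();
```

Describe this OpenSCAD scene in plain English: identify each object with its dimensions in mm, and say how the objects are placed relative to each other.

A is a table: top 1079 mm (x) × 628 mm (y), 25 mm thick, upper face at z = 771 mm, on four 56×56 mm square legs, each inset 23 mm from the nearest pair of top edges, running from z = 0 to the bottom of the top. Four apron rails, 56 mm thick and 77 mm tall, run between adjacent legs with their top edges flush with the underside of the top and their outer faces flush with the legs' outer faces.

B is an open storage box with external size 211×287×322 mm and wall thickness 17 mm (the base is also 17 mm thick). The base covers the whole footprint; the four walls stand on the base, with the y-facing walls full-width and the x-facing walls fitting between their inner faces.

C is a rectangular door frame: two vertical jambs of 60×90 mm section, 2192 mm tall, with a clear opening 861 mm wide between their inner faces. A header 45 mm tall and 90 mm deep lies on top of the jambs and spans the full outside width.

The open box is on the floor beside the table on its +y side. The door frame is on top of the table, centred.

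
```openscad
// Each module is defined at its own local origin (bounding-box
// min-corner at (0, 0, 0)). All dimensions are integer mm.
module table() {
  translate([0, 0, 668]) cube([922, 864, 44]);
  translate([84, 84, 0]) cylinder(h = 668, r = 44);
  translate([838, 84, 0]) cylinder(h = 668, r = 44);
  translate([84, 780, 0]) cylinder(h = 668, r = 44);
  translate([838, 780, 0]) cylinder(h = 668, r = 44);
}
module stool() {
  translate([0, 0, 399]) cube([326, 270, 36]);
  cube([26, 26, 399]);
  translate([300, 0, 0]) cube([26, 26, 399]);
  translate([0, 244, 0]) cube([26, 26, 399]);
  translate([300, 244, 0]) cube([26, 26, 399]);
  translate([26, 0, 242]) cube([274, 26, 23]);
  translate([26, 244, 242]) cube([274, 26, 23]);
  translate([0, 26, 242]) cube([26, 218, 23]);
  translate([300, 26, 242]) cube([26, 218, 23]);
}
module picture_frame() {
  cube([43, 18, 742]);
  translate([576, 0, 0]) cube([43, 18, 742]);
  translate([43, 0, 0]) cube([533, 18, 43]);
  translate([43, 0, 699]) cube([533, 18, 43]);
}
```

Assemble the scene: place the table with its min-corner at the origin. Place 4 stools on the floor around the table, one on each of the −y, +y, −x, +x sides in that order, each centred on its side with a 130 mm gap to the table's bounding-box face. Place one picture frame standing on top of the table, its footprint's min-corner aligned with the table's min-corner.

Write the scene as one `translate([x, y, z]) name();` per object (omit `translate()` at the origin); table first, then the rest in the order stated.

table();
translate([298, -400, 0]) stool();
translate([298, 994, 0]) stool();
translate([-456, 297, 0]) stool();
translate([1052, 297, 0]) stool();
translate([0, 0, 712]) picture_frame();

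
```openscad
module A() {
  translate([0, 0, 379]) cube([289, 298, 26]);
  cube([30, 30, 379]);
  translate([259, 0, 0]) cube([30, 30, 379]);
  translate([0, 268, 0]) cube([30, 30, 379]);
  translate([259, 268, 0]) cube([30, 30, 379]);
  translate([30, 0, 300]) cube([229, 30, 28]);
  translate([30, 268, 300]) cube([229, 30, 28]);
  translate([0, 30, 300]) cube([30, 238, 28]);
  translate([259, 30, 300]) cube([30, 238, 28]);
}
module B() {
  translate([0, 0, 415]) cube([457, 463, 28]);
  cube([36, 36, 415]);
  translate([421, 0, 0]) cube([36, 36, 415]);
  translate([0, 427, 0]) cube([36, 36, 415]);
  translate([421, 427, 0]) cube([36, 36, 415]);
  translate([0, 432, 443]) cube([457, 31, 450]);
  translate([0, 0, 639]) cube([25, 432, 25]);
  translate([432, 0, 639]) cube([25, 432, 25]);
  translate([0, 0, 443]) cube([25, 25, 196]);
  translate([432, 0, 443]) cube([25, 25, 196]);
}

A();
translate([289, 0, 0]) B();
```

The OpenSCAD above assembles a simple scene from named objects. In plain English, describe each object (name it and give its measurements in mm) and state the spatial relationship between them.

A is a four-legged stool. The seat is a 289×298×26 mm slab whose top surface is at z = 405 mm; four square legs, each 30×30 mm in cross-section, run from the floor (z = 0) to the underside of the seat, each flush with a corner of the seat. Four stretchers, 30 mm wide and 28 mm tall, connect adjacent legs with their undersides at z = 300 mm, each running between the inner faces of the legs it joins and aligned with the legs' outer faces on the other axis.

B is a chair: 457×463 mm seat, 28 mm thick, top at z = 443 mm, on four 36 mm square corner legs flush with the seat edges. A 31 mm thick backrest slab spans the full seat width, extending 450 mm above the seat top, its back face flush with the seat's +y edge. Two armrests of 25×25 mm section run along each side from the seat's front edge to the front of the backrest, top faces 221 mm above the seat top and outer faces flush with the seat's x-edges; a 25×25 mm post under the front of each armrest stands on the seat at the front corner.

The chair is against the stool's +x side, with their −y faces flush.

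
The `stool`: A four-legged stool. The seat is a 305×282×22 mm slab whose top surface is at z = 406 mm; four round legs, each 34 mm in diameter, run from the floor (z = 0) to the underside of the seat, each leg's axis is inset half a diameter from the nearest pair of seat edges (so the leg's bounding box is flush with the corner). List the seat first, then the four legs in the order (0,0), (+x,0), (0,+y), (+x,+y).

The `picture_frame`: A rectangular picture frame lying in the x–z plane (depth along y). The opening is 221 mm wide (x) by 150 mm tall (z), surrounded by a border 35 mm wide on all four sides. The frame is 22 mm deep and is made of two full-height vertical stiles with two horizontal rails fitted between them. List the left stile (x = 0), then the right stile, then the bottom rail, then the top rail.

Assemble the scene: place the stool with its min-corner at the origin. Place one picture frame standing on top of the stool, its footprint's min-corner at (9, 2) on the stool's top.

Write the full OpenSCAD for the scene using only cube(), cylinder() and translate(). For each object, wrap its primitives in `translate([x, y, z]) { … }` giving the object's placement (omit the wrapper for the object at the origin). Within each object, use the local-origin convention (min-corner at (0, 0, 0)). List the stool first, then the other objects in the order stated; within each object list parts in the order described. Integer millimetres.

translate([0, 0, 384]) cube([305, 282, 22]);
translate([17, 17, 0]) cylinder(h = 384, r = 17);
translate([288, 17, 0]) cylinder(h = 384, r = 17);
translate([17, 265, 0]) cylinder(h = 384, r = 17);
translate([288, 265, 0]) cylinder(h = 384, r = 17);
translate([9, 2, 406]) {
  cube([35, 22, 220]);
  translate([256, 0, 0]) cube([35, 22, 220]);
  translate([35, 0, 0]) cube([221, 22, 35]);
  translate([35, 0, 185]) cube([221, 22, 35]);
}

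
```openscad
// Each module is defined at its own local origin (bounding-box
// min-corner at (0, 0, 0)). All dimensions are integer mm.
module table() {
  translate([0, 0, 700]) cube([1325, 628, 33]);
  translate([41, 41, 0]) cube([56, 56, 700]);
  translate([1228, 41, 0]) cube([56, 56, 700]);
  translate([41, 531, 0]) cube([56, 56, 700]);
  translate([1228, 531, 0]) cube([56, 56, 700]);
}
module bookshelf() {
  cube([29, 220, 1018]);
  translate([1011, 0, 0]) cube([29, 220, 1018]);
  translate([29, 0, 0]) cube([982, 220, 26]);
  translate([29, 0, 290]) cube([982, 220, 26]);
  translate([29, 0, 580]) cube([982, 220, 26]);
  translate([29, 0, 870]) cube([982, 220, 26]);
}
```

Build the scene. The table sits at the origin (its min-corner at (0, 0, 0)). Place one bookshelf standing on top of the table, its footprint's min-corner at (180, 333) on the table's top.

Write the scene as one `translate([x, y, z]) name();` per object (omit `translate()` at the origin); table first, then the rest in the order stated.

table();
translate([180, 333, 733]) bookshelf();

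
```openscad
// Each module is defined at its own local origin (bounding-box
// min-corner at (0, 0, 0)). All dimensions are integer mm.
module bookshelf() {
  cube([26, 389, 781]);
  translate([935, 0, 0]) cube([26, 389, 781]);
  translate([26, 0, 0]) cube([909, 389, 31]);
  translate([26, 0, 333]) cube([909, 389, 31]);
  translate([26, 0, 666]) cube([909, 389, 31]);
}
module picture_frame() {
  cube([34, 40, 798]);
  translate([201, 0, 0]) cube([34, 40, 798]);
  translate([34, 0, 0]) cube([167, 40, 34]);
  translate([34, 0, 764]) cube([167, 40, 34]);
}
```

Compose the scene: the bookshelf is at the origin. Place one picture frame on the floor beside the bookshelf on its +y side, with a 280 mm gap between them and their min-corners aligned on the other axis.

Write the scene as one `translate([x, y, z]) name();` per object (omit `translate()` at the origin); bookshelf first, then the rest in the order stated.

bookshelf();
translate([0, 669, 0]) picture_frame();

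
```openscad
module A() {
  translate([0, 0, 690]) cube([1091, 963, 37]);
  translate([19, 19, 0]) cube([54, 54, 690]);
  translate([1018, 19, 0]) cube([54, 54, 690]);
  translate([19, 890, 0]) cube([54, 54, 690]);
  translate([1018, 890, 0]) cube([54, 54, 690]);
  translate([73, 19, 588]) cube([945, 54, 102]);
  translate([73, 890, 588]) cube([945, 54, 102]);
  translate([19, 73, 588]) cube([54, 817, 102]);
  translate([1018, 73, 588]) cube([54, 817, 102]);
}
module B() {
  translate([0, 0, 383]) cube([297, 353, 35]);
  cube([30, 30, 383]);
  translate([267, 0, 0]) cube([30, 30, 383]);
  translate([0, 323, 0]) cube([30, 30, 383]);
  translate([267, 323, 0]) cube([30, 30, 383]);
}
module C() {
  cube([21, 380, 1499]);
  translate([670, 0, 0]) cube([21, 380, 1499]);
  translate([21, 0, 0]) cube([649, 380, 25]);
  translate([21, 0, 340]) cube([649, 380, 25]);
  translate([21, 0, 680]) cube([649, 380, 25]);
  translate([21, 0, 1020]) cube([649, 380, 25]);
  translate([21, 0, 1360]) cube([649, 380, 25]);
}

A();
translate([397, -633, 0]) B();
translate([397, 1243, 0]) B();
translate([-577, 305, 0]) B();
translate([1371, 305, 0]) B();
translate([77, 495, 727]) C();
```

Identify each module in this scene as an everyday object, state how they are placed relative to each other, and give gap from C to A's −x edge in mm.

The bookshelf's min-x is at 77; the table's min-x is 0; gap = 77 mm.

A is a table. B is a stool. C is a bookshelf. Four stools sit around the table at the −y, +y, −x, +x sides. The bookshelf is on top of the table. The gap from the bookshelf to the table's −x edge is 77 mm.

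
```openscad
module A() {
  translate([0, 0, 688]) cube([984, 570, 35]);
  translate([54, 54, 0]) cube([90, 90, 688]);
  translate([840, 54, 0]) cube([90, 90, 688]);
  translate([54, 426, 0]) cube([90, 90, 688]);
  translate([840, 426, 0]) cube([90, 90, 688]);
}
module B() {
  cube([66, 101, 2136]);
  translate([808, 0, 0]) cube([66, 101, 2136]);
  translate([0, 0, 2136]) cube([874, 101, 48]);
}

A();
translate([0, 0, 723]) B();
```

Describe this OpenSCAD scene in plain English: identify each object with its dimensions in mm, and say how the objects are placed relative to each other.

A is a rectangular dining table. The top is 984×570×35 mm with its upper surface at z = 723 mm. It stands on four 90×90 mm square legs, each inset 54 mm from the nearest pair of top edges, running from the floor to the underside of the top.

B is a door frame. The clear opening is 742 mm wide and 2136 mm high. Two 66 mm wide jambs, 101 mm deep, stand either side of the opening from the floor to the top of the opening. A 48 mm thick head sits across the top of both jambs, spanning the full outside width of the frame.

The door frame is on top of the table.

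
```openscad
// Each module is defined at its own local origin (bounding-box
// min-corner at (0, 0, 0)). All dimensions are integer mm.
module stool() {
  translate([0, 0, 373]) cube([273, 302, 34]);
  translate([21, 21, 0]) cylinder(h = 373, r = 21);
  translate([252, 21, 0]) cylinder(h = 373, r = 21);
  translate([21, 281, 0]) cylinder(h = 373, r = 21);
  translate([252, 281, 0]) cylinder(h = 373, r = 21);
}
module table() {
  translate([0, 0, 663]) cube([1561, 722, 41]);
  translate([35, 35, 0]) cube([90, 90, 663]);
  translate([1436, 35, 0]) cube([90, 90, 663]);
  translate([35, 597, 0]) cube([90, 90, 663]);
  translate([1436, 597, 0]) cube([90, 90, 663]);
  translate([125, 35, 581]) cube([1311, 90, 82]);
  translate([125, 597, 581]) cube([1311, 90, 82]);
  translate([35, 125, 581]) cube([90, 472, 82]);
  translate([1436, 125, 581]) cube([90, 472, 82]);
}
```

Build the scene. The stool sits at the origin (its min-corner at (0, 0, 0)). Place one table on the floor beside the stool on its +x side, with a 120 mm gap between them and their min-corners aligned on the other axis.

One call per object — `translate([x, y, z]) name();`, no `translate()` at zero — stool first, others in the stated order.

stool();
translate([393, 0, 0]) table();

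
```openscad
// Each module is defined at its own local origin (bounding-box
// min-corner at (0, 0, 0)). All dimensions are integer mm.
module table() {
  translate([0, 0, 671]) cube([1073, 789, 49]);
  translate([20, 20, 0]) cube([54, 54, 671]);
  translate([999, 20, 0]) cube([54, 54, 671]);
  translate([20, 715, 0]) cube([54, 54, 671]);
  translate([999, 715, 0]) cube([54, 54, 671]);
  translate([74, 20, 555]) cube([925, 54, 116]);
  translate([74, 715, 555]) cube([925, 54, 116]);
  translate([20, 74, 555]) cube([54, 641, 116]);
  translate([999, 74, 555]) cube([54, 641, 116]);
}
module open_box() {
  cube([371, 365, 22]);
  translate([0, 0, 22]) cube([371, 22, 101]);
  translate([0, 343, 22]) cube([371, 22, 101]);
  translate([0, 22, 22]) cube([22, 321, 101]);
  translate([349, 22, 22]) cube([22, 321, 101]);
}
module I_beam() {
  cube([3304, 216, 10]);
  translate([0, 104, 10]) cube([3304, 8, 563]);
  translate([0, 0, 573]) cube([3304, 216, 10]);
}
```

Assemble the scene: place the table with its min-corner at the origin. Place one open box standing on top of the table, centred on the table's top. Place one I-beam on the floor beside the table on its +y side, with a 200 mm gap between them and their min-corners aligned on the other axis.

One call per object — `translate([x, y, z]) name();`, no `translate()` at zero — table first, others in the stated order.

table();
translate([351, 212, 720]) open_box();
translate([0, 989, 0]) I_beam();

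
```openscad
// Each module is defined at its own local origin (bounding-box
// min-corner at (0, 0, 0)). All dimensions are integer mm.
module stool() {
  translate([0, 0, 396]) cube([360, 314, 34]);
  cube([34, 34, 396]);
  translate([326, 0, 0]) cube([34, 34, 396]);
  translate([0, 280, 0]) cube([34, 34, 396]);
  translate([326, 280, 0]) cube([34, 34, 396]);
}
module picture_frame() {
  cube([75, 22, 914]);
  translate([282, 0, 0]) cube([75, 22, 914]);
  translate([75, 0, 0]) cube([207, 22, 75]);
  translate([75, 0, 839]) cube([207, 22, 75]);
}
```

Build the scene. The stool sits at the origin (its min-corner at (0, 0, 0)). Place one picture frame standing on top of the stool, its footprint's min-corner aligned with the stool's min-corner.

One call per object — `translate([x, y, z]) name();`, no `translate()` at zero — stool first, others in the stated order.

stool();
translate([0, 0, 430]) picture_frame();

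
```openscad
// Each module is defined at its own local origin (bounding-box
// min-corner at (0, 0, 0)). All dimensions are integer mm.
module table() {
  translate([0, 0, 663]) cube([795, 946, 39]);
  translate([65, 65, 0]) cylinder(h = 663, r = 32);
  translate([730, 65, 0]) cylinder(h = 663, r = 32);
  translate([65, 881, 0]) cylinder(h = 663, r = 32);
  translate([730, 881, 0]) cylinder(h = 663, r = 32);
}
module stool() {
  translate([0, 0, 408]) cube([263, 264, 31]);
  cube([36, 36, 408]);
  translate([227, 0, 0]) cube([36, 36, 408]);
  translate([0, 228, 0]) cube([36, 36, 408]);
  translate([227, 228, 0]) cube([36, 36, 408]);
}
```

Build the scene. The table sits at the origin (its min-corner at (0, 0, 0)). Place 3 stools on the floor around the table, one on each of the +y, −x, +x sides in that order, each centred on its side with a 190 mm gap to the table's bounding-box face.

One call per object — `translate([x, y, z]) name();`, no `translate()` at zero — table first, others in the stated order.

table();
translate([266, 1136, 0]) stool();
translate([-453, 341, 0]) stool();
translate([985, 341, 0]) stool();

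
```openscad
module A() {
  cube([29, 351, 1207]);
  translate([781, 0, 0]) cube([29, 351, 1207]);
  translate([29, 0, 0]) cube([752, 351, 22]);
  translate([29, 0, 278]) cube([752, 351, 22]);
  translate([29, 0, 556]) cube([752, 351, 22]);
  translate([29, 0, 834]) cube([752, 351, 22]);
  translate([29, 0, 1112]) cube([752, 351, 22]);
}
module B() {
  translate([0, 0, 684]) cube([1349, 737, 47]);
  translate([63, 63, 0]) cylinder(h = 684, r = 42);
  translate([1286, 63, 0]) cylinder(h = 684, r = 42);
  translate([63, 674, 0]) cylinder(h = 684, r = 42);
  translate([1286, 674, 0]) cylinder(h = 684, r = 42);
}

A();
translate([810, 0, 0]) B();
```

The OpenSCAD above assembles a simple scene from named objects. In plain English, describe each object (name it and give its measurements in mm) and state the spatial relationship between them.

A is an open bookshelf. Two side panels, each 29 mm thick, 351 mm deep and 1207 mm tall, stand 810 mm apart (outside-to-outside). Between them sit 5 shelves, each 22 mm thick and 351 mm deep, spanning the full gap between the sides. The bottom shelf rests on the floor (its underside at z = 0) and the clear gap between one shelf's top and the next shelf's underside is 256 mm.

B is a rectangular dining table. The top is 1349×737×47 mm with its upper surface at z = 731 mm. It stands on four round legs of 84 mm diameter, each leg's bounding box inset 21 mm from the nearest pair of top edges, running from the floor to the underside of the top.

The table is against the bookshelf's +x side, with their −y faces flush.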